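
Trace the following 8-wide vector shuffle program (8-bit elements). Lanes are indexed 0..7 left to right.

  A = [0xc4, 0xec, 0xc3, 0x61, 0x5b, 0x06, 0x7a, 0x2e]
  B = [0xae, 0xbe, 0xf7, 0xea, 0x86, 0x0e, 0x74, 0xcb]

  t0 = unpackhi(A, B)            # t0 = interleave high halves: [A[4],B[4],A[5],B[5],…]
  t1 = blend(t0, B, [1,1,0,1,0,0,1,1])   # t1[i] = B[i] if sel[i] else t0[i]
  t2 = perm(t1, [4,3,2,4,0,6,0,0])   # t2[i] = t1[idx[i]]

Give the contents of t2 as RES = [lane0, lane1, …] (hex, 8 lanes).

t0 = [0x5b, 0x86, 0x06, 0x0e, 0x7a, 0x74, 0x2e, 0xcb]
t1 = [0xae, 0xbe, 0x06, 0xea, 0x7a, 0x74, 0x74, 0xcb]
t2 = [0x7a, 0xea, 0x06, 0x7a, 0xae, 0x74, 0xae, 0xae]

RES = [ 0x7a  0xea  0x06  0x7a  0xae  0x74  0xae  0xae ]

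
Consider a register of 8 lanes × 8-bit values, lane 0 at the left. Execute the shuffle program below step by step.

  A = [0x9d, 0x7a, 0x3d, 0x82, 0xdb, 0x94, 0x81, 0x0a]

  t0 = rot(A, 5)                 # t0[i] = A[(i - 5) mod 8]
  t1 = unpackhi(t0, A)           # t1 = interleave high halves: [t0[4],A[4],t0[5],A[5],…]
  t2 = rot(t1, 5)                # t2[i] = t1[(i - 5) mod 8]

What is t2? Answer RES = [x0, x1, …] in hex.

t0 = [0x82, 0xdb, 0x94, 0x81, 0x0a, 0x9d, 0x7a, 0x3d]
t1 = [0x0a, 0xdb, 0x9d, 0x94, 0x7a, 0x81, 0x3d, 0x0a]
t2 = [0x94, 0x7a, 0x81, 0x3d, 0x0a, 0x0a, 0xdb, 0x9d]

RES = [ 0x94  0x7a  0x81  0x3d  0x0a  0x0a  0xdb  0x9d ]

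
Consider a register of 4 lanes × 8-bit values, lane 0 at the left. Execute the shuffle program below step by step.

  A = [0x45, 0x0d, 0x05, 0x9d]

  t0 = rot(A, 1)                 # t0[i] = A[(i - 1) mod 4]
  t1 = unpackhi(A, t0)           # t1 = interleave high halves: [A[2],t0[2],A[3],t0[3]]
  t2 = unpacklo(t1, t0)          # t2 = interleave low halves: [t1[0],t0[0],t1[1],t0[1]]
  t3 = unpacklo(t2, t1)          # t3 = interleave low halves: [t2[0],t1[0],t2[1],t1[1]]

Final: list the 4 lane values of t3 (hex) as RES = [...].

→ t0 |9d|45|0d|05|
→ t1 |05|0d|9d|05|
→ t2 |05|9d|0d|45|
→ t3 |05|05|9d|0d|

RES = [0x05, 0x05, 0x9d, 0x0d]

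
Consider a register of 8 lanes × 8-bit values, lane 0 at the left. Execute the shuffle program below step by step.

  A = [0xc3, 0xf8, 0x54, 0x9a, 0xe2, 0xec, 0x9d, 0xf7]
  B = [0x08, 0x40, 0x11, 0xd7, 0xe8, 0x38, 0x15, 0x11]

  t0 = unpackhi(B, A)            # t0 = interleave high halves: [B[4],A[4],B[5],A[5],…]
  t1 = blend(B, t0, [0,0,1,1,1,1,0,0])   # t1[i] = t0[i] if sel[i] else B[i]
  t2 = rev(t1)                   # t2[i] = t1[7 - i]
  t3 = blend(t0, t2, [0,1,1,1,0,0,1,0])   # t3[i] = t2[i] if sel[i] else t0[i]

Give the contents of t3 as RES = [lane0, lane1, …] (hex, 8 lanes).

→ t0 |e8|e2|38|ec|15|9d|11|f7|
→ t1 |08|40|38|ec|15|9d|15|11|
→ t2 |11|15|9d|15|ec|38|40|08|
→ t3 |e8|15|9d|15|15|9d|40|f7|

RES = [0xe8, 0x15, 0x9d, 0x15, 0x15, 0x9d, 0x40, 0xf7]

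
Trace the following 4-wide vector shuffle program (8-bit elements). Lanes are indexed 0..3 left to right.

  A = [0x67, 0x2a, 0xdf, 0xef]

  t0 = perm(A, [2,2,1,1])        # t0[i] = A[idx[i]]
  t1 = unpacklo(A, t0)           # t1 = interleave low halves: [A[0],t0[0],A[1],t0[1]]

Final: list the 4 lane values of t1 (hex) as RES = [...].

t0 = [0xdf, 0xdf, 0x2a, 0x2a]
t1 = [0x67, 0xdf, 0x2a, 0xdf]

RES = [ 0x67  0xdf  0x2a  0xdf ]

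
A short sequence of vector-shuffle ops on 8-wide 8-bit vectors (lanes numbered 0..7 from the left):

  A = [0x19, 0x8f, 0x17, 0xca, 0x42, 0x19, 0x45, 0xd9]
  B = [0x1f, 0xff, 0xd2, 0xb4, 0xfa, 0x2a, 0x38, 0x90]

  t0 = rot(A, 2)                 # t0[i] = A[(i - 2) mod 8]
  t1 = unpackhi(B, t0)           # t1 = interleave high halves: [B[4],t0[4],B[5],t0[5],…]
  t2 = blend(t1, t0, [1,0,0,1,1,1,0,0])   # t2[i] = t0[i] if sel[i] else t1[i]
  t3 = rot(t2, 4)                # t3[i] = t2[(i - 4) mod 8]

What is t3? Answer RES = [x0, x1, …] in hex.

→ t0 |45|d9|19|8f|17|ca|42|19|
→ t1 |fa|17|2a|ca|38|42|90|19|
→ t2 |45|17|2a|8f|17|ca|90|19|
→ t3 |17|ca|90|19|45|17|2a|8f|

RES = [ 0x17  0xca  0x90  0x19  0x45  0x17  0x2a  0x8f ]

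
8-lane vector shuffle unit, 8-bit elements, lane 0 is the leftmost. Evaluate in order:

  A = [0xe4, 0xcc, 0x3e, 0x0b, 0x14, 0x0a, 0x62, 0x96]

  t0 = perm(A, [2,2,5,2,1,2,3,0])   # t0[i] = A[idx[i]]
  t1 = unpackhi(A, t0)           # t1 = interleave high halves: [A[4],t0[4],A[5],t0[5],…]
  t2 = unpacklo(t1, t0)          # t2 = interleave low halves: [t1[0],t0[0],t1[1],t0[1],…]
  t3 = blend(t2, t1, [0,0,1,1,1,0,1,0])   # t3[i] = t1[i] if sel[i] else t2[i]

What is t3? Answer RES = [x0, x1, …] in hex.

t0 = [0x3e, 0x3e, 0x0a, 0x3e, 0xcc, 0x3e, 0x0b, 0xe4]
t1 = [0x14, 0xcc, 0x0a, 0x3e, 0x62, 0x0b, 0x96, 0xe4]
t2 = [0x14, 0x3e, 0xcc, 0x3e, 0x0a, 0x0a, 0x3e, 0x3e]
t3 = [0x14, 0x3e, 0x0a, 0x3e, 0x62, 0x0a, 0x96, 0x3e]

RES = [ 0x14  0x3e  0x0a  0x3e  0x62  0x0a  0x96  0x3e ]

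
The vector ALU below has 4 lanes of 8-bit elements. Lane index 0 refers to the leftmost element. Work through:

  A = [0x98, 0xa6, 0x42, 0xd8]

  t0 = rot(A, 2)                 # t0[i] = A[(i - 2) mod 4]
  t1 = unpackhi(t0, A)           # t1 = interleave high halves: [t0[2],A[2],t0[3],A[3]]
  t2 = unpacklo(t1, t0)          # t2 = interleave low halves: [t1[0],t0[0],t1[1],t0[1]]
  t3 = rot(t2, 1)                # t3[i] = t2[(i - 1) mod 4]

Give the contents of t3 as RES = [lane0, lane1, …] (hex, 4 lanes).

RES = [0xd8, 0x98, 0x42, 0x42]

  t0: 42 d8 98 a6
  t1: 98 42 a6 d8
  t2: 98 42 42 d8
  t3: d8 98 42 42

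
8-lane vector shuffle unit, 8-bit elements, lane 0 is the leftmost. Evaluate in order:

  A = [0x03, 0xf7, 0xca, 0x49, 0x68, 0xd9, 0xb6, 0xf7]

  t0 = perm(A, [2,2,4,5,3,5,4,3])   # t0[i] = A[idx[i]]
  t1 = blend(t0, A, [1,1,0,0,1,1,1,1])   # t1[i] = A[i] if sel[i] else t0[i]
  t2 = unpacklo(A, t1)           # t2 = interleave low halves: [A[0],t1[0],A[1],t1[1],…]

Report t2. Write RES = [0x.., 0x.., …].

RES = [ 0x03  0x03  0xf7  0xf7  0xca  0x68  0x49  0xd9 ]

t0 = [0xca, 0xca, 0x68, 0xd9, 0x49, 0xd9, 0x68, 0x49]
t1 = [0x03, 0xf7, 0x68, 0xd9, 0x68, 0xd9, 0xb6, 0xf7]
t2 = [0x03, 0x03, 0xf7, 0xf7, 0xca, 0x68, 0x49, 0xd9]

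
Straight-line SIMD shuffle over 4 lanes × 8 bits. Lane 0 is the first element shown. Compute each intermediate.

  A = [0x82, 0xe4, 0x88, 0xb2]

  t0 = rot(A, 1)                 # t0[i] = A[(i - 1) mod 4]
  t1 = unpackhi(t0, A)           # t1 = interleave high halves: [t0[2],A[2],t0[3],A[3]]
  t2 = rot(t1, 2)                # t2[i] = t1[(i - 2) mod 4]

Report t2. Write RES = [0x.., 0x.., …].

RES = [0x88, 0xb2, 0xe4, 0x88]

t0 = [0xb2, 0x82, 0xe4, 0x88]
t1 = [0xe4, 0x88, 0x88, 0xb2]
t2 = [0x88, 0xb2, 0xe4, 0x88]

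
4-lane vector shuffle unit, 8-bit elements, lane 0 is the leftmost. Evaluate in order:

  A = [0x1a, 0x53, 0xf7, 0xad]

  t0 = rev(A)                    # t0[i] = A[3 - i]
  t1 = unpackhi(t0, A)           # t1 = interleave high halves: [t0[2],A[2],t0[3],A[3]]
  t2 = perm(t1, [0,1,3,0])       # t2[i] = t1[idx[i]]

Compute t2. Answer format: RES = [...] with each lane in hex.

→ t0 |ad|f7|53|1a|
→ t1 |53|f7|1a|ad|
→ t2 |53|f7|ad|53|

RES = [0x53, 0xf7, 0xad, 0x53]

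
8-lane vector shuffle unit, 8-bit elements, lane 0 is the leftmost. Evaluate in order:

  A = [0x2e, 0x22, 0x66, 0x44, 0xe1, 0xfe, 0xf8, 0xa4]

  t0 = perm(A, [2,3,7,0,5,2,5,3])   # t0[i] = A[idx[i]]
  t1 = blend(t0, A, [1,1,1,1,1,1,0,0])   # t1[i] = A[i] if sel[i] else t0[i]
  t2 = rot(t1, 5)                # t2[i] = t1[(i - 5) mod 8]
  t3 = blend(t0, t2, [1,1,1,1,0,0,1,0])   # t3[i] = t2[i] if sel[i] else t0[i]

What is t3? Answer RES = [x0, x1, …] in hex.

t0 = [0x66, 0x44, 0xa4, 0x2e, 0xfe, 0x66, 0xfe, 0x44]
t1 = [0x2e, 0x22, 0x66, 0x44, 0xe1, 0xfe, 0xfe, 0x44]
t2 = [0x44, 0xe1, 0xfe, 0xfe, 0x44, 0x2e, 0x22, 0x66]
t3 = [0x44, 0xe1, 0xfe, 0xfe, 0xfe, 0x66, 0x22, 0x44]

RES = [ 0x44  0xe1  0xfe  0xfe  0xfe  0x66  0x22  0x44 ]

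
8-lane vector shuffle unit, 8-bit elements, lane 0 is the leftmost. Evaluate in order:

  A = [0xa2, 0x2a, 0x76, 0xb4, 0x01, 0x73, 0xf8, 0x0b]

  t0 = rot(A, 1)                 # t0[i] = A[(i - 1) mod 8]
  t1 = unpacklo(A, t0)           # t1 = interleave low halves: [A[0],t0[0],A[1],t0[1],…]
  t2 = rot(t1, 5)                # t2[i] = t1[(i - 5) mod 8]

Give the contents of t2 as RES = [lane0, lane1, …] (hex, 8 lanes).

RES = [ 0xa2  0x76  0x2a  0xb4  0x76  0xa2  0x0b  0x2a ]

t0 = [0x0b, 0xa2, 0x2a, 0x76, 0xb4, 0x01, 0x73, 0xf8]
t1 = [0xa2, 0x0b, 0x2a, 0xa2, 0x76, 0x2a, 0xb4, 0x76]
t2 = [0xa2, 0x76, 0x2a, 0xb4, 0x76, 0xa2, 0x0b, 0x2a]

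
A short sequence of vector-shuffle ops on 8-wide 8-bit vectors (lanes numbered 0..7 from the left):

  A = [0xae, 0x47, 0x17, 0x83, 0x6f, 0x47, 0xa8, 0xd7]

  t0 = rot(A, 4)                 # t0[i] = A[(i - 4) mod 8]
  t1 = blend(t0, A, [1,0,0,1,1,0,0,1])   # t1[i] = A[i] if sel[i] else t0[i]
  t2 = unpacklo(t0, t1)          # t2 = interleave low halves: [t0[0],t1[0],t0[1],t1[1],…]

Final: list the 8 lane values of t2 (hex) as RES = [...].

RES = [ 0x6f  0xae  0x47  0x47  0xa8  0xa8  0xd7  0x83 ]

t0 = [0x6f, 0x47, 0xa8, 0xd7, 0xae, 0x47, 0x17, 0x83]
t1 = [0xae, 0x47, 0xa8, 0x83, 0x6f, 0x47, 0x17, 0xd7]
t2 = [0x6f, 0xae, 0x47, 0x47, 0xa8, 0xa8, 0xd7, 0x83]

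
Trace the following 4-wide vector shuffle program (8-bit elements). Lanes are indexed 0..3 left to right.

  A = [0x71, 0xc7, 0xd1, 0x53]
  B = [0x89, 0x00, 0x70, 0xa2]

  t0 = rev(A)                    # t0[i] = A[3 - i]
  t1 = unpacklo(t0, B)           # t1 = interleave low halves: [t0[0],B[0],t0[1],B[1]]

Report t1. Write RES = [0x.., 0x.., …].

RES = [ 0x53  0x89  0xd1  0x00 ]

→ t0 |53|d1|c7|71|
→ t1 |53|89|d1|00|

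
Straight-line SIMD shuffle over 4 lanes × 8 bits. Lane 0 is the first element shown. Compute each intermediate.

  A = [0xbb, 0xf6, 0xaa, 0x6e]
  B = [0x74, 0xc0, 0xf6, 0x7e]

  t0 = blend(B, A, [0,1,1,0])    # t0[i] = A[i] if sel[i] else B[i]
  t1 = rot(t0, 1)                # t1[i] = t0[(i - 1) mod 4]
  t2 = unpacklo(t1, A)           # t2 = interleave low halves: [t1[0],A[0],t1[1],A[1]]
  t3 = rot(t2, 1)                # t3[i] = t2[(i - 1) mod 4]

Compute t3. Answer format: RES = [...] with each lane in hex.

RES = [0xf6, 0x7e, 0xbb, 0x74]

t0 = [0x74, 0xf6, 0xaa, 0x7e]
t1 = [0x7e, 0x74, 0xf6, 0xaa]
t2 = [0x7e, 0xbb, 0x74, 0xf6]
t3 = [0xf6, 0x7e, 0xbb, 0x74]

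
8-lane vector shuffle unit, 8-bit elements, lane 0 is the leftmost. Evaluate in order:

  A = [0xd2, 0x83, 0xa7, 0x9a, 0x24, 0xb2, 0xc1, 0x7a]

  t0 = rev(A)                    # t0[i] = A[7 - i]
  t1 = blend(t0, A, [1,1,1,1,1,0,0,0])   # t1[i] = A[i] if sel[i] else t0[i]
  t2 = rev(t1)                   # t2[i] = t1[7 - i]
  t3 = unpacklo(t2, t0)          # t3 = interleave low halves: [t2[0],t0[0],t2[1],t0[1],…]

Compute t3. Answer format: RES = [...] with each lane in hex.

t0 = [0x7a, 0xc1, 0xb2, 0x24, 0x9a, 0xa7, 0x83, 0xd2]
t1 = [0xd2, 0x83, 0xa7, 0x9a, 0x24, 0xa7, 0x83, 0xd2]
t2 = [0xd2, 0x83, 0xa7, 0x24, 0x9a, 0xa7, 0x83, 0xd2]
t3 = [0xd2, 0x7a, 0x83, 0xc1, 0xa7, 0xb2, 0x24, 0x24]

RES = [ 0xd2  0x7a  0x83  0xc1  0xa7  0xb2  0x24  0x24 ]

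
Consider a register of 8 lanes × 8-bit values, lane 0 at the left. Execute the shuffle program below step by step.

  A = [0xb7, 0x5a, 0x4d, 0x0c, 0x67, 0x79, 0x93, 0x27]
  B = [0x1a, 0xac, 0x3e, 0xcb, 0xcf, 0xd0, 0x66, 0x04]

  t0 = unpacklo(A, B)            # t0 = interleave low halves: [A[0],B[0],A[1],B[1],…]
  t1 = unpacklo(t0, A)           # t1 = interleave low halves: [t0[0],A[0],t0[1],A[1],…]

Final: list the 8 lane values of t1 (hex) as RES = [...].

t0 = [0xb7, 0x1a, 0x5a, 0xac, 0x4d, 0x3e, 0x0c, 0xcb]
t1 = [0xb7, 0xb7, 0x1a, 0x5a, 0x5a, 0x4d, 0xac, 0x0c]

RES = [ 0xb7  0xb7  0x1a  0x5a  0x5a  0x4d  0xac  0x0c ]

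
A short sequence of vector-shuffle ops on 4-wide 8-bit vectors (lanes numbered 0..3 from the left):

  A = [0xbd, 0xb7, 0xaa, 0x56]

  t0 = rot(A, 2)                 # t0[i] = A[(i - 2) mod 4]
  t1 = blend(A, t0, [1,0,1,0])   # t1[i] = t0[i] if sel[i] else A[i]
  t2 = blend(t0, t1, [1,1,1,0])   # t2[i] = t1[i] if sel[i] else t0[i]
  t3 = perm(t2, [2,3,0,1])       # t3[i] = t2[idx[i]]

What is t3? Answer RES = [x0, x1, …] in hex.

→ t0 |aa|56|bd|b7|
→ t1 |aa|b7|bd|56|
→ t2 |aa|b7|bd|b7|
→ t3 |bd|b7|aa|b7|

RES = [ 0xbd  0xb7  0xaa  0xb7 ]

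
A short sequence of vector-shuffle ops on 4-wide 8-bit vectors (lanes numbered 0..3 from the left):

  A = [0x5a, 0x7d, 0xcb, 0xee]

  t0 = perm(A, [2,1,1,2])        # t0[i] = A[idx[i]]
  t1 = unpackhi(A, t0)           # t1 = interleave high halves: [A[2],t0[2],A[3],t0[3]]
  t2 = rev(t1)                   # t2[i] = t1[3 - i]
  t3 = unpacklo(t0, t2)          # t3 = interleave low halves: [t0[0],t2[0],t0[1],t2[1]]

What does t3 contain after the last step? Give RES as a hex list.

RES = [ 0xcb  0xcb  0x7d  0xee ]

  t0: cb 7d 7d cb
  t1: cb 7d ee cb
  t2: cb ee 7d cb
  t3: cb cb 7d ee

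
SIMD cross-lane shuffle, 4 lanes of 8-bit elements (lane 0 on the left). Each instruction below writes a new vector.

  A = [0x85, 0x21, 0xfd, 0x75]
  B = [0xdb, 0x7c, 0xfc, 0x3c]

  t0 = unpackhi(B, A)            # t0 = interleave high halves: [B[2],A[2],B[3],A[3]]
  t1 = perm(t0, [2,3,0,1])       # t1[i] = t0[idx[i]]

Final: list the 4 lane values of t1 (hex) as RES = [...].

t0 = [0xfc, 0xfd, 0x3c, 0x75]
t1 = [0x3c, 0x75, 0xfc, 0xfd]

RES = [0x3c, 0x75, 0xfc, 0xfd]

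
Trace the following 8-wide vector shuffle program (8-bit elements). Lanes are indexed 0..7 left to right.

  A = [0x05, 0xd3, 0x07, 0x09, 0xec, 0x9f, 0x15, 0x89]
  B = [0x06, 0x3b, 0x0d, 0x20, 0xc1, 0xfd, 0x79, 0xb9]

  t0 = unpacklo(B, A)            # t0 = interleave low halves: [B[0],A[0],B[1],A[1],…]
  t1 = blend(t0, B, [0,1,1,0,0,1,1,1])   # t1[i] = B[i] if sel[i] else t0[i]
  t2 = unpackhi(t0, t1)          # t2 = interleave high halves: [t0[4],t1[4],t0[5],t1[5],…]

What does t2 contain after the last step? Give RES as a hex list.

RES = [ 0x0d  0x0d  0x07  0xfd  0x20  0x79  0x09  0xb9 ]

t0 = [0x06, 0x05, 0x3b, 0xd3, 0x0d, 0x07, 0x20, 0x09]
t1 = [0x06, 0x3b, 0x0d, 0xd3, 0x0d, 0xfd, 0x79, 0xb9]
t2 = [0x0d, 0x0d, 0x07, 0xfd, 0x20, 0x79, 0x09, 0xb9]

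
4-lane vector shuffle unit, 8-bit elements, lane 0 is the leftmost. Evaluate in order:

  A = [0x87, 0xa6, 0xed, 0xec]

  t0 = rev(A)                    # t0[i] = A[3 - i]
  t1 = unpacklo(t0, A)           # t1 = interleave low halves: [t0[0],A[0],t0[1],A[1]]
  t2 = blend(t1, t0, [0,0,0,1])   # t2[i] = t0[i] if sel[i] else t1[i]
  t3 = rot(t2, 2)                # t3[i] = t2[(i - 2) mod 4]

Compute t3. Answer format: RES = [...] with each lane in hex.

  t0: ec ed a6 87
  t1: ec 87 ed a6
  t2: ec 87 ed 87
  t3: ed 87 ec 87

RES = [ 0xed  0x87  0xec  0x87 ]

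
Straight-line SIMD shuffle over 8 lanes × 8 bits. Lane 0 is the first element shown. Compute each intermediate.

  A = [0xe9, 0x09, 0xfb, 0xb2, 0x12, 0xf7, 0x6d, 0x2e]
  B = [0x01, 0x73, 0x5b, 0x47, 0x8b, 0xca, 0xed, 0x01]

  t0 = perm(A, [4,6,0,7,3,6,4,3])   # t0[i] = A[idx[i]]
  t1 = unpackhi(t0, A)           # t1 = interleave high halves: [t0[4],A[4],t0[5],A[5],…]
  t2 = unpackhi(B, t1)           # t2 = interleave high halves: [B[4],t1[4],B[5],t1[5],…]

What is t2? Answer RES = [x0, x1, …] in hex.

RES = [ 0x8b  0x12  0xca  0x6d  0xed  0xb2  0x01  0x2e ]

→ t0 |12|6d|e9|2e|b2|6d|12|b2|
→ t1 |b2|12|6d|f7|12|6d|b2|2e|
→ t2 |8b|12|ca|6d|ed|b2|01|2e|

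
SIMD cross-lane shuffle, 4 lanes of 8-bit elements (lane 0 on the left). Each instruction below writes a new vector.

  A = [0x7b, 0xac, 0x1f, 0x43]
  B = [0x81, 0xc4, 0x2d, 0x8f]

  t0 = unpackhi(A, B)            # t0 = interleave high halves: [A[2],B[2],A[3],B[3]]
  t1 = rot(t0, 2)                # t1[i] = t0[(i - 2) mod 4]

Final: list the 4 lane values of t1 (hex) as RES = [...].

RES = [ 0x43  0x8f  0x1f  0x2d ]

  t0: 1f 2d 43 8f
  t1: 43 8f 1f 2d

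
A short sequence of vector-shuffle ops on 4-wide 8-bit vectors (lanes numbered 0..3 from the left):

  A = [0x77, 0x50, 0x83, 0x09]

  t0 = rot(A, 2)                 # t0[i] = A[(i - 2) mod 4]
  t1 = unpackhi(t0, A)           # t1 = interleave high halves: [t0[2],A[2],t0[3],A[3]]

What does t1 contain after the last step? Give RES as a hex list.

  t0: 83 09 77 50
  t1: 77 83 50 09

RES = [ 0x77  0x83  0x50  0x09 ]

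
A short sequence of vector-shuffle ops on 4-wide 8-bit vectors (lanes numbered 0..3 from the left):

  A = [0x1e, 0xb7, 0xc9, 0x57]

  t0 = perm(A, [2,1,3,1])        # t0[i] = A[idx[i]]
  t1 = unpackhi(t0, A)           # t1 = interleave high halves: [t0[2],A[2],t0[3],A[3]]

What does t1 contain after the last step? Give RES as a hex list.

t0 = [0xc9, 0xb7, 0x57, 0xb7]
t1 = [0x57, 0xc9, 0xb7, 0x57]

RES = [0x57, 0xc9, 0xb7, 0x57]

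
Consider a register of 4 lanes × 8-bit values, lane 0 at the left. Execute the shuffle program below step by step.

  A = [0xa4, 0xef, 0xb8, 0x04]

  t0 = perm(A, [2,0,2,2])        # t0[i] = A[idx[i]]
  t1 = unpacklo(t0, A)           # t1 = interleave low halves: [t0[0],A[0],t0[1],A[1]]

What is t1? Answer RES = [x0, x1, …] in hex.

RES = [ 0xb8  0xa4  0xa4  0xef ]

  t0: b8 a4 b8 b8
  t1: b8 a4 a4 ef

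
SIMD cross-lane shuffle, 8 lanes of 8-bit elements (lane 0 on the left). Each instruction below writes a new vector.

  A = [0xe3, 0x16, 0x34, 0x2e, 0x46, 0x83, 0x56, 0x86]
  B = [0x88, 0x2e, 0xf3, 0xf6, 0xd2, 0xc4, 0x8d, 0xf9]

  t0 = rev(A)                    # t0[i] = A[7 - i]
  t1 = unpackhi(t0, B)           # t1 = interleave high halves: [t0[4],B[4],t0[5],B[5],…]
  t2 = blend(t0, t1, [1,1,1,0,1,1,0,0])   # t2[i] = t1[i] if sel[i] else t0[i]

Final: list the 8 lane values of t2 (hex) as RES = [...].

t0 = [0x86, 0x56, 0x83, 0x46, 0x2e, 0x34, 0x16, 0xe3]
t1 = [0x2e, 0xd2, 0x34, 0xc4, 0x16, 0x8d, 0xe3, 0xf9]
t2 = [0x2e, 0xd2, 0x34, 0x46, 0x16, 0x8d, 0x16, 0xe3]

RES = [0x2e, 0xd2, 0x34, 0x46, 0x16, 0x8d, 0x16, 0xe3]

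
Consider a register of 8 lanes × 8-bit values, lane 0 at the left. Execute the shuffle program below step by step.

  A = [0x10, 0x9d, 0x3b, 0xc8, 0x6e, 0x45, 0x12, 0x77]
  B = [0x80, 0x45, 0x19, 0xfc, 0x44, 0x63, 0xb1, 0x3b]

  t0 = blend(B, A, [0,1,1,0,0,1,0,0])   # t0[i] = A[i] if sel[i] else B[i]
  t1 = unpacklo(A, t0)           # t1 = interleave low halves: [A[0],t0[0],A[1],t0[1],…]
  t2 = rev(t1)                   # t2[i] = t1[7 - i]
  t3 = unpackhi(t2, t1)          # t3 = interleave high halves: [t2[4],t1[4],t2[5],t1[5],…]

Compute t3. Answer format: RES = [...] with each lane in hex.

→ t0 |80|9d|3b|fc|44|45|b1|3b|
→ t1 |10|80|9d|9d|3b|3b|c8|fc|
→ t2 |fc|c8|3b|3b|9d|9d|80|10|
→ t3 |9d|3b|9d|3b|80|c8|10|fc|

RES = [0x9d, 0x3b, 0x9d, 0x3b, 0x80, 0xc8, 0x10, 0xfc]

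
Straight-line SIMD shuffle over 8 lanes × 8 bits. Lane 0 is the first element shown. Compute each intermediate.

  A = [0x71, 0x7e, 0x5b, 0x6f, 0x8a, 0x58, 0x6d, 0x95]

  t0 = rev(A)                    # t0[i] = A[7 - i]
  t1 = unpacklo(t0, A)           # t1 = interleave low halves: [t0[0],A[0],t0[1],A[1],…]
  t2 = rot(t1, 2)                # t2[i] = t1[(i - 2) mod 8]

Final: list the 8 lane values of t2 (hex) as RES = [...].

  t0: 95 6d 58 8a 6f 5b 7e 71
  t1: 95 71 6d 7e 58 5b 8a 6f
  t2: 8a 6f 95 71 6d 7e 58 5b

RES = [ 0x8a  0x6f  0x95  0x71  0x6d  0x7e  0x58  0x5b ]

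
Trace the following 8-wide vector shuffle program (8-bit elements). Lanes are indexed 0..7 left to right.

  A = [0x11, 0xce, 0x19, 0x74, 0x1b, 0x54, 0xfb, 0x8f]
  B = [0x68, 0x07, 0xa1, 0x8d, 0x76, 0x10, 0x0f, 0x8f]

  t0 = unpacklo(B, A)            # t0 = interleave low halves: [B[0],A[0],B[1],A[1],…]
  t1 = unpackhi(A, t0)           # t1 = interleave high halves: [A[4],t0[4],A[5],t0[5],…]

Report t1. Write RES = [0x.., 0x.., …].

RES = [0x1b, 0xa1, 0x54, 0x19, 0xfb, 0x8d, 0x8f, 0x74]

→ t0 |68|11|07|ce|a1|19|8d|74|
→ t1 |1b|a1|54|19|fb|8d|8f|74|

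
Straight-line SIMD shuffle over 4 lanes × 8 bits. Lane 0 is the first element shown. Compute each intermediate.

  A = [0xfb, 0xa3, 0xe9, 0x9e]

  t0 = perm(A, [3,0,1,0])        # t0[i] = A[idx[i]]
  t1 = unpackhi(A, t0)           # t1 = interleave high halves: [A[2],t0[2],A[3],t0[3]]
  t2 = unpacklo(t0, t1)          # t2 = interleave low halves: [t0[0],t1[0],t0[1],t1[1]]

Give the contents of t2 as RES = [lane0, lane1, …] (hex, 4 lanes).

→ t0 |9e|fb|a3|fb|
→ t1 |e9|a3|9e|fb|
→ t2 |9e|e9|fb|a3|

RES = [0x9e, 0xe9, 0xfb, 0xa3]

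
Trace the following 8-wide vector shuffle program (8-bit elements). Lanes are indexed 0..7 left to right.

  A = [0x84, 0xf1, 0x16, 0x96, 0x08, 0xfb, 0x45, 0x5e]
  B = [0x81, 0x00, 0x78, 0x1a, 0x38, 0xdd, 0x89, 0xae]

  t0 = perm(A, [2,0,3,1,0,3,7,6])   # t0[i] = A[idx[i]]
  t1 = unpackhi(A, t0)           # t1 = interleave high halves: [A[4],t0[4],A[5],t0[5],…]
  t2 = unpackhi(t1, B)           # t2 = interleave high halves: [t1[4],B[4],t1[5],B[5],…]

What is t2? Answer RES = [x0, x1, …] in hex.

RES = [ 0x45  0x38  0x5e  0xdd  0x5e  0x89  0x45  0xae ]

→ t0 |16|84|96|f1|84|96|5e|45|
→ t1 |08|84|fb|96|45|5e|5e|45|
→ t2 |45|38|5e|dd|5e|89|45|ae|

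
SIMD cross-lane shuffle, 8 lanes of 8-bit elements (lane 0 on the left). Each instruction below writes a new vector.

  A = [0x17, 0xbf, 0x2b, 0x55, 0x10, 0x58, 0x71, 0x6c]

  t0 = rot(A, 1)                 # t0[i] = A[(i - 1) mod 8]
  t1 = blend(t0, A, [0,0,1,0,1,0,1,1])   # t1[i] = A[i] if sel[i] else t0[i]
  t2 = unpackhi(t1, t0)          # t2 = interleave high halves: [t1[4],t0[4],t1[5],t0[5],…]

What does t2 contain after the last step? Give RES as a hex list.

RES = [0x10, 0x55, 0x10, 0x10, 0x71, 0x58, 0x6c, 0x71]

  t0: 6c 17 bf 2b 55 10 58 71
  t1: 6c 17 2b 2b 10 10 71 6c
  t2: 10 55 10 10 71 58 6c 71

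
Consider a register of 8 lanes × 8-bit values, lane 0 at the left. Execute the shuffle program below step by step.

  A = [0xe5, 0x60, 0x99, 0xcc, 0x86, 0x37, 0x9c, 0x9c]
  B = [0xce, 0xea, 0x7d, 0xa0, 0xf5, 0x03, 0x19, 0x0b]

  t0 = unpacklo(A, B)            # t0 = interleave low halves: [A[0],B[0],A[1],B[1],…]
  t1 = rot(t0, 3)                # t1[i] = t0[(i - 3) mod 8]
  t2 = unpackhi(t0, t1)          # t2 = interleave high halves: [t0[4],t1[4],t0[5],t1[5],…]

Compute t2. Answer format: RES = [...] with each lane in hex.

RES = [0x99, 0xce, 0x7d, 0x60, 0xcc, 0xea, 0xa0, 0x99]

  t0: e5 ce 60 ea 99 7d cc a0
  t1: 7d cc a0 e5 ce 60 ea 99
  t2: 99 ce 7d 60 cc ea a0 99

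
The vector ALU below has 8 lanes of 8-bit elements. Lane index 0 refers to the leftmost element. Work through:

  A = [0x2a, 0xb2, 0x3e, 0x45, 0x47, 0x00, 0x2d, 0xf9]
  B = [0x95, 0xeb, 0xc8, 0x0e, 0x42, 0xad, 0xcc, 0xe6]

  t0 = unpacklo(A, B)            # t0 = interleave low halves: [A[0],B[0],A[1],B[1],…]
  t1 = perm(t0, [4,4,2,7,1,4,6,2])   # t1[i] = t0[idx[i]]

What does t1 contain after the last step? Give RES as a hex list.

t0 = [0x2a, 0x95, 0xb2, 0xeb, 0x3e, 0xc8, 0x45, 0x0e]
t1 = [0x3e, 0x3e, 0xb2, 0x0e, 0x95, 0x3e, 0x45, 0xb2]

RES = [0x3e, 0x3e, 0xb2, 0x0e, 0x95, 0x3e, 0x45, 0xb2]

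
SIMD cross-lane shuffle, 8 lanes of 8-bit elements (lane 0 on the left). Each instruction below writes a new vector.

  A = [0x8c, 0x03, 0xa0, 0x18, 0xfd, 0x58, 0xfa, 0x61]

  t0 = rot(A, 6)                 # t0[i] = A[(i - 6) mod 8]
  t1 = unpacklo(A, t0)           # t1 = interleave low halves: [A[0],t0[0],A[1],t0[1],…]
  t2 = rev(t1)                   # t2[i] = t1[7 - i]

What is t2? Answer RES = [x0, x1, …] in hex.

  t0: a0 18 fd 58 fa 61 8c 03
  t1: 8c a0 03 18 a0 fd 18 58
  t2: 58 18 fd a0 18 03 a0 8c

RES = [ 0x58  0x18  0xfd  0xa0  0x18  0x03  0xa0  0x8c ]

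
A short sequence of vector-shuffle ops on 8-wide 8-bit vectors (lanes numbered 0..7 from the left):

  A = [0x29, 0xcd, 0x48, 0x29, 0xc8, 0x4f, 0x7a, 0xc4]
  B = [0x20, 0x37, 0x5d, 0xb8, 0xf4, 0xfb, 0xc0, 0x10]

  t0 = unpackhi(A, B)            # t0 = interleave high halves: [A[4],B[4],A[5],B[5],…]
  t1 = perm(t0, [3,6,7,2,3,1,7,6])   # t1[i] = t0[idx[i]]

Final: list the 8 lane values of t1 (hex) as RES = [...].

  t0: c8 f4 4f fb 7a c0 c4 10
  t1: fb c4 10 4f fb f4 10 c4

RES = [ 0xfb  0xc4  0x10  0x4f  0xfb  0xf4  0x10  0xc4 ]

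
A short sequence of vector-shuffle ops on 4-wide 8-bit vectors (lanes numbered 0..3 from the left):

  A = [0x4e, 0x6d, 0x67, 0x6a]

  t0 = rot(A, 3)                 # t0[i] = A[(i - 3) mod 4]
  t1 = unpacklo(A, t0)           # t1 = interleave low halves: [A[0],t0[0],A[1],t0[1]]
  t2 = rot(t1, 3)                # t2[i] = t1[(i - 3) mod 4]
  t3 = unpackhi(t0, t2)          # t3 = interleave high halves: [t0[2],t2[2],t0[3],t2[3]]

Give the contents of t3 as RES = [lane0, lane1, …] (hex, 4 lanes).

RES = [ 0x6a  0x67  0x4e  0x4e ]

  t0: 6d 67 6a 4e
  t1: 4e 6d 6d 67
  t2: 6d 6d 67 4e
  t3: 6a 67 4e 4e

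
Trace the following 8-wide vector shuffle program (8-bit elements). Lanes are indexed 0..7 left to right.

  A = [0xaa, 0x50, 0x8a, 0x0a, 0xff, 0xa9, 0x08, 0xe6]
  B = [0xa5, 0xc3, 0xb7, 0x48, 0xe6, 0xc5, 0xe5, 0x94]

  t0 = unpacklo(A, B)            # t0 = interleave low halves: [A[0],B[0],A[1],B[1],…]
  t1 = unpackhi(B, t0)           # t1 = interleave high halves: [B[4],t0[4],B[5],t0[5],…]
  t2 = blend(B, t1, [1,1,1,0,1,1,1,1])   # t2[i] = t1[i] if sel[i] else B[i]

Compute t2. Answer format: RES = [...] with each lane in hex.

RES = [ 0xe6  0x8a  0xc5  0x48  0xe5  0x0a  0x94  0x48 ]

t0 = [0xaa, 0xa5, 0x50, 0xc3, 0x8a, 0xb7, 0x0a, 0x48]
t1 = [0xe6, 0x8a, 0xc5, 0xb7, 0xe5, 0x0a, 0x94, 0x48]
t2 = [0xe6, 0x8a, 0xc5, 0x48, 0xe5, 0x0a, 0x94, 0x48]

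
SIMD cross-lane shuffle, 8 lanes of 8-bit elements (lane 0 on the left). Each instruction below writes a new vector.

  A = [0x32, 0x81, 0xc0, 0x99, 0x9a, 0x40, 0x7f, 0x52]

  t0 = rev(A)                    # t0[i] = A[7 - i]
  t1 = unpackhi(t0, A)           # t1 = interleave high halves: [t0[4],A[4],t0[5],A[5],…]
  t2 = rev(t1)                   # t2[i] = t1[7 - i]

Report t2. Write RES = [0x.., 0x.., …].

→ t0 |52|7f|40|9a|99|c0|81|32|
→ t1 |99|9a|c0|40|81|7f|32|52|
→ t2 |52|32|7f|81|40|c0|9a|99|

RES = [ 0x52  0x32  0x7f  0x81  0x40  0xc0  0x9a  0x99 ]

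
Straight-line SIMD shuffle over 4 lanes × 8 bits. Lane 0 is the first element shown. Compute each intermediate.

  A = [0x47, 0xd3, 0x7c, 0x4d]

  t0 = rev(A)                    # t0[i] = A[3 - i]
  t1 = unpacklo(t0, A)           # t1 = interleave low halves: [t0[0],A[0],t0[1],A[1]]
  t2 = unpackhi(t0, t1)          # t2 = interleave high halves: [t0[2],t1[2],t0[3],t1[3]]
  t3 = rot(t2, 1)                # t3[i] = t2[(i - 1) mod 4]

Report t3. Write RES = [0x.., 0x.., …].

RES = [0xd3, 0xd3, 0x7c, 0x47]

  t0: 4d 7c d3 47
  t1: 4d 47 7c d3
  t2: d3 7c 47 d3
  t3: d3 d3 7c 47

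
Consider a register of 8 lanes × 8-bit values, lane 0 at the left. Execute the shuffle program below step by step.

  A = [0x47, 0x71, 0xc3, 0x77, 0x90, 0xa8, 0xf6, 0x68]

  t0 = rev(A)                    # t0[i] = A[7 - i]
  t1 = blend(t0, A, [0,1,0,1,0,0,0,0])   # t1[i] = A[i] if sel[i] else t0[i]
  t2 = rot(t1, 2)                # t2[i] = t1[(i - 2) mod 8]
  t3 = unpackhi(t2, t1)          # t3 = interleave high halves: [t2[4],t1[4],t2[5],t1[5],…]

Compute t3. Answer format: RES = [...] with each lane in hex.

RES = [ 0xa8  0x77  0x77  0xc3  0x77  0x71  0xc3  0x47 ]

→ t0 |68|f6|a8|90|77|c3|71|47|
→ t1 |68|71|a8|77|77|c3|71|47|
→ t2 |71|47|68|71|a8|77|77|c3|
→ t3 |a8|77|77|c3|77|71|c3|47|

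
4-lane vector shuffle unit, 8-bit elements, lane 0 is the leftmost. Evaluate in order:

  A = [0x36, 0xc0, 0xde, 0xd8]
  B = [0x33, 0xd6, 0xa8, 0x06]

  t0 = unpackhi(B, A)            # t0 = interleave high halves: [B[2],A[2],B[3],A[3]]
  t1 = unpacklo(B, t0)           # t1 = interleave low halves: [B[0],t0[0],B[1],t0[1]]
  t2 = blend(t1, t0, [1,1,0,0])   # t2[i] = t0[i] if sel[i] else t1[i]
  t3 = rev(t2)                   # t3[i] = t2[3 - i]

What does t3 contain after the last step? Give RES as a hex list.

→ t0 |a8|de|06|d8|
→ t1 |33|a8|d6|de|
→ t2 |a8|de|d6|de|
→ t3 |de|d6|de|a8|

RES = [0xde, 0xd6, 0xde, 0xa8]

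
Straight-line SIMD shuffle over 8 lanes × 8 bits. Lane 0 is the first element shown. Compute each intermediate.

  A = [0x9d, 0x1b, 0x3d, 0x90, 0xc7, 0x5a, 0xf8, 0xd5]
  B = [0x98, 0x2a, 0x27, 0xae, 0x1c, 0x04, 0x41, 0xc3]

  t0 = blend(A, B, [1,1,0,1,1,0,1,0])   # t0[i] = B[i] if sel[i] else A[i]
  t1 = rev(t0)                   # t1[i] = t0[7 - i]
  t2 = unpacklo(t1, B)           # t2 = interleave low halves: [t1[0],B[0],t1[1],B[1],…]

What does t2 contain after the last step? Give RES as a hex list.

RES = [0xd5, 0x98, 0x41, 0x2a, 0x5a, 0x27, 0x1c, 0xae]

  t0: 98 2a 3d ae 1c 5a 41 d5
  t1: d5 41 5a 1c ae 3d 2a 98
  t2: d5 98 41 2a 5a 27 1c ae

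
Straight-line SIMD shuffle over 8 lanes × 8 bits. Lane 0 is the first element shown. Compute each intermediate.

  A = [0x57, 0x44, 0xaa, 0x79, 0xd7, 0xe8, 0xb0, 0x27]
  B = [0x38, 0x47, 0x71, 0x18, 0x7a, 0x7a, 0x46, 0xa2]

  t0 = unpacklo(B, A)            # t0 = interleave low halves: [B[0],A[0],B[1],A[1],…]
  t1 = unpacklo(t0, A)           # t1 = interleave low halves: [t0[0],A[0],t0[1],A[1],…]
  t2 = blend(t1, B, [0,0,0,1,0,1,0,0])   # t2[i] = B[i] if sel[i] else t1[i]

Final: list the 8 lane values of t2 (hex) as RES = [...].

RES = [0x38, 0x57, 0x57, 0x18, 0x47, 0x7a, 0x44, 0x79]

→ t0 |38|57|47|44|71|aa|18|79|
→ t1 |38|57|57|44|47|aa|44|79|
→ t2 |38|57|57|18|47|7a|44|79|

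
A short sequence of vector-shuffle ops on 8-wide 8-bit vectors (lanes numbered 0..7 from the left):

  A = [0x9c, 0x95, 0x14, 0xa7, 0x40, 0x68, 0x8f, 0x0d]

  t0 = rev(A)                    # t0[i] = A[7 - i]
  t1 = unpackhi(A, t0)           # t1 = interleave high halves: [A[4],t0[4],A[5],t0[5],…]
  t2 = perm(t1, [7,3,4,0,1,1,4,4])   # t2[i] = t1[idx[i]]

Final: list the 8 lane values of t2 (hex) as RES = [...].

RES = [ 0x9c  0x14  0x8f  0x40  0xa7  0xa7  0x8f  0x8f ]

→ t0 |0d|8f|68|40|a7|14|95|9c|
→ t1 |40|a7|68|14|8f|95|0d|9c|
→ t2 |9c|14|8f|40|a7|a7|8f|8f|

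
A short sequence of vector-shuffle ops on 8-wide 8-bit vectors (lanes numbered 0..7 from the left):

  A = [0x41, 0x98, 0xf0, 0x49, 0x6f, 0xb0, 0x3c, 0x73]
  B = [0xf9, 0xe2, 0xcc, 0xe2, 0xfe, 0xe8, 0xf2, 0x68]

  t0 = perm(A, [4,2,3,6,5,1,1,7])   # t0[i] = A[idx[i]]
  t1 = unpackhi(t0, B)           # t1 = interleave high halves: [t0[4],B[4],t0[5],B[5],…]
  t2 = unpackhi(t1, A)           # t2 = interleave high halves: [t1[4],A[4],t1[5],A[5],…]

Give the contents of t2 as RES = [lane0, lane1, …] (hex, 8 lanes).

RES = [0x98, 0x6f, 0xf2, 0xb0, 0x73, 0x3c, 0x68, 0x73]

t0 = [0x6f, 0xf0, 0x49, 0x3c, 0xb0, 0x98, 0x98, 0x73]
t1 = [0xb0, 0xfe, 0x98, 0xe8, 0x98, 0xf2, 0x73, 0x68]
t2 = [0x98, 0x6f, 0xf2, 0xb0, 0x73, 0x3c, 0x68, 0x73]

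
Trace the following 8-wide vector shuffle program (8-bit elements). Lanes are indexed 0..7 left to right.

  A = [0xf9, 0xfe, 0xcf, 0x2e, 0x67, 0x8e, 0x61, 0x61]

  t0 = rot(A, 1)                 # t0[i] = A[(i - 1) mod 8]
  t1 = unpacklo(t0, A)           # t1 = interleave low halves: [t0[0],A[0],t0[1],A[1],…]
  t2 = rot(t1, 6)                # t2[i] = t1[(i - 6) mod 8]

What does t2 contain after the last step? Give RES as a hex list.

RES = [ 0xf9  0xfe  0xfe  0xcf  0xcf  0x2e  0x61  0xf9 ]

  t0: 61 f9 fe cf 2e 67 8e 61
  t1: 61 f9 f9 fe fe cf cf 2e
  t2: f9 fe fe cf cf 2e 61 f9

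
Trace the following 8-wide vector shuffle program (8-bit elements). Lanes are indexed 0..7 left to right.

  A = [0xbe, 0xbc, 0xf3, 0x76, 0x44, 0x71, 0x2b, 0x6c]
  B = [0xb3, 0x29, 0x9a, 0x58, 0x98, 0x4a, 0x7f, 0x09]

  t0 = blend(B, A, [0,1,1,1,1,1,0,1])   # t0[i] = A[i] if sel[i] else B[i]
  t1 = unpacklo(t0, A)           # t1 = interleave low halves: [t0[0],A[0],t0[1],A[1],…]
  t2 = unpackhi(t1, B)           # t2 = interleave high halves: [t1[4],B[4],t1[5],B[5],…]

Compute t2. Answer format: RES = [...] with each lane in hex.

t0 = [0xb3, 0xbc, 0xf3, 0x76, 0x44, 0x71, 0x7f, 0x6c]
t1 = [0xb3, 0xbe, 0xbc, 0xbc, 0xf3, 0xf3, 0x76, 0x76]
t2 = [0xf3, 0x98, 0xf3, 0x4a, 0x76, 0x7f, 0x76, 0x09]

RES = [0xf3, 0x98, 0xf3, 0x4a, 0x76, 0x7f, 0x76, 0x09]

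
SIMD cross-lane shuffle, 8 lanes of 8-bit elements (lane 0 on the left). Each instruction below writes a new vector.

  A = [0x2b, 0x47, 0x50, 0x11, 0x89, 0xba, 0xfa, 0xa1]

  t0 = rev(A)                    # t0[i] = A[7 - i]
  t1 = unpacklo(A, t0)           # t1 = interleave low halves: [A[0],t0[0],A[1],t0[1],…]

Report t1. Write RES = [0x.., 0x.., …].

RES = [ 0x2b  0xa1  0x47  0xfa  0x50  0xba  0x11  0x89 ]

t0 = [0xa1, 0xfa, 0xba, 0x89, 0x11, 0x50, 0x47, 0x2b]
t1 = [0x2b, 0xa1, 0x47, 0xfa, 0x50, 0xba, 0x11, 0x89]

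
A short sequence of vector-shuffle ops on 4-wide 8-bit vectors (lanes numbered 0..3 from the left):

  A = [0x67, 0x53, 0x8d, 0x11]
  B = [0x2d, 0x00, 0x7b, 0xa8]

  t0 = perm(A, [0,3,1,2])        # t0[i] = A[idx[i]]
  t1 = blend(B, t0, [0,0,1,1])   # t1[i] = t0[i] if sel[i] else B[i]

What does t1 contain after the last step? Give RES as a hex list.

RES = [0x2d, 0x00, 0x53, 0x8d]

t0 = [0x67, 0x11, 0x53, 0x8d]
t1 = [0x2d, 0x00, 0x53, 0x8d]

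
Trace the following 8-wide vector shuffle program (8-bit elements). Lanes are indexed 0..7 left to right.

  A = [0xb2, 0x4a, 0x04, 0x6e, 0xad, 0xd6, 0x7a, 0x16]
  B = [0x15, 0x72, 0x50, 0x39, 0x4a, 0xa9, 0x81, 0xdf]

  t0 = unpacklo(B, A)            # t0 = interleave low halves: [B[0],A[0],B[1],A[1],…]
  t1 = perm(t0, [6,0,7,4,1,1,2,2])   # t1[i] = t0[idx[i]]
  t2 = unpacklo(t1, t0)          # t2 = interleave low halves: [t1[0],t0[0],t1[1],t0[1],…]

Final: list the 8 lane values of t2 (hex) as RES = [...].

RES = [ 0x39  0x15  0x15  0xb2  0x6e  0x72  0x50  0x4a ]

  t0: 15 b2 72 4a 50 04 39 6e
  t1: 39 15 6e 50 b2 b2 72 72
  t2: 39 15 15 b2 6e 72 50 4a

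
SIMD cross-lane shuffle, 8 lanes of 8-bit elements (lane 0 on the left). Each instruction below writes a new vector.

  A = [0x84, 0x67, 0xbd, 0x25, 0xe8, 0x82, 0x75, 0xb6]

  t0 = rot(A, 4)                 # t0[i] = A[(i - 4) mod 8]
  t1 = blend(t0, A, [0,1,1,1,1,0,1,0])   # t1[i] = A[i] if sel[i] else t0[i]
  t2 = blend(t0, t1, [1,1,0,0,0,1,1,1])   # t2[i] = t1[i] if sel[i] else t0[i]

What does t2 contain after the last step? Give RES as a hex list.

t0 = [0xe8, 0x82, 0x75, 0xb6, 0x84, 0x67, 0xbd, 0x25]
t1 = [0xe8, 0x67, 0xbd, 0x25, 0xe8, 0x67, 0x75, 0x25]
t2 = [0xe8, 0x67, 0x75, 0xb6, 0x84, 0x67, 0x75, 0x25]

RES = [0xe8, 0x67, 0x75, 0xb6, 0x84, 0x67, 0x75, 0x25]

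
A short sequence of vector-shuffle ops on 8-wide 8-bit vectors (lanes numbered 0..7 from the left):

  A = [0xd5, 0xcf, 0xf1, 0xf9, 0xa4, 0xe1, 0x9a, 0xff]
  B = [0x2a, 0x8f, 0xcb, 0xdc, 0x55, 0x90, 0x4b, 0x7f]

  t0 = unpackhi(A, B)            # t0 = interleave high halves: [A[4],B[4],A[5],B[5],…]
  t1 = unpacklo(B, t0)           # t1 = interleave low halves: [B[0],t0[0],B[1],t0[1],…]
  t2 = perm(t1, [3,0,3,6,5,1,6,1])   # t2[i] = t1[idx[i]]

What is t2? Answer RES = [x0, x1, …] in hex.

RES = [0x55, 0x2a, 0x55, 0xdc, 0xe1, 0xa4, 0xdc, 0xa4]

  t0: a4 55 e1 90 9a 4b ff 7f
  t1: 2a a4 8f 55 cb e1 dc 90
  t2: 55 2a 55 dc e1 a4 dc a4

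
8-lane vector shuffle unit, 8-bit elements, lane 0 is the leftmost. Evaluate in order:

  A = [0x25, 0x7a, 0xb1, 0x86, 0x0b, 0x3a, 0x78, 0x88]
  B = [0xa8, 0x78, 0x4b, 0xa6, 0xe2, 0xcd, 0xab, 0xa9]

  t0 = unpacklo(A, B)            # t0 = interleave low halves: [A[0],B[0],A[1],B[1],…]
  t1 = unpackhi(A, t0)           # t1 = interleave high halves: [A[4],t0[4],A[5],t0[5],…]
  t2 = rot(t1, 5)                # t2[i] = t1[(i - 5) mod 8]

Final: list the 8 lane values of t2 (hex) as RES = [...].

RES = [ 0x4b  0x78  0x86  0x88  0xa6  0x0b  0xb1  0x3a ]

  t0: 25 a8 7a 78 b1 4b 86 a6
  t1: 0b b1 3a 4b 78 86 88 a6
  t2: 4b 78 86 88 a6 0b b1 3a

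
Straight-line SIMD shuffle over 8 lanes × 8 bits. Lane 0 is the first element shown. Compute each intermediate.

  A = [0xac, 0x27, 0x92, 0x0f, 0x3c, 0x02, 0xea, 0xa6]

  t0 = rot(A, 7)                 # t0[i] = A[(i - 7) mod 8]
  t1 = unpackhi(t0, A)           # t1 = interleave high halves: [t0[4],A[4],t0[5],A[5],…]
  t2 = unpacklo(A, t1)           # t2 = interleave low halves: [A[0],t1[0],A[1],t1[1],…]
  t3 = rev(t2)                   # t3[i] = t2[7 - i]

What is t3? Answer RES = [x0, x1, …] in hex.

→ t0 |27|92|0f|3c|02|ea|a6|ac|
→ t1 |02|3c|ea|02|a6|ea|ac|a6|
→ t2 |ac|02|27|3c|92|ea|0f|02|
→ t3 |02|0f|ea|92|3c|27|02|ac|

RES = [0x02, 0x0f, 0xea, 0x92, 0x3c, 0x27, 0x02, 0xac]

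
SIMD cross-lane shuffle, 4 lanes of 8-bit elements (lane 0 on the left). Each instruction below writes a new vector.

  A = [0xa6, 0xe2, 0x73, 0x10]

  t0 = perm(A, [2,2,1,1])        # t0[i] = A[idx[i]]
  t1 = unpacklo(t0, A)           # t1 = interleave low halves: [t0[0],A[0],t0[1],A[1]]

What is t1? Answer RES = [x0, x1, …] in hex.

  t0: 73 73 e2 e2
  t1: 73 a6 73 e2

RES = [0x73, 0xa6, 0x73, 0xe2]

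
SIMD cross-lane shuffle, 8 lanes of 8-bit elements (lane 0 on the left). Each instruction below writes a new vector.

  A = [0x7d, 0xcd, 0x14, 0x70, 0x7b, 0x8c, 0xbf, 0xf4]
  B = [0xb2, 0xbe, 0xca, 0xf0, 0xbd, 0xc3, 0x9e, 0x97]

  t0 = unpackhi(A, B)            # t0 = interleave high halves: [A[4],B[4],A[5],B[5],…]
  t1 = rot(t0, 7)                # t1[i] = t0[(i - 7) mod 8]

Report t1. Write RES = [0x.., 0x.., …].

t0 = [0x7b, 0xbd, 0x8c, 0xc3, 0xbf, 0x9e, 0xf4, 0x97]
t1 = [0xbd, 0x8c, 0xc3, 0xbf, 0x9e, 0xf4, 0x97, 0x7b]

RES = [ 0xbd  0x8c  0xc3  0xbf  0x9e  0xf4  0x97  0x7b ]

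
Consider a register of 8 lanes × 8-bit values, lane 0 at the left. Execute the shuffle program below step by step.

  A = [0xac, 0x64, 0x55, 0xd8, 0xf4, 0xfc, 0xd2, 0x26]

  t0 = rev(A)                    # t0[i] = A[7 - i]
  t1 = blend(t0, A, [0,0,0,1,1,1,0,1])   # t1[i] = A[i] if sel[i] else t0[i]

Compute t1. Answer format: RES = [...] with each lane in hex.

→ t0 |26|d2|fc|f4|d8|55|64|ac|
→ t1 |26|d2|fc|d8|f4|fc|64|26|

RES = [ 0x26  0xd2  0xfc  0xd8  0xf4  0xfc  0x64  0x26 ]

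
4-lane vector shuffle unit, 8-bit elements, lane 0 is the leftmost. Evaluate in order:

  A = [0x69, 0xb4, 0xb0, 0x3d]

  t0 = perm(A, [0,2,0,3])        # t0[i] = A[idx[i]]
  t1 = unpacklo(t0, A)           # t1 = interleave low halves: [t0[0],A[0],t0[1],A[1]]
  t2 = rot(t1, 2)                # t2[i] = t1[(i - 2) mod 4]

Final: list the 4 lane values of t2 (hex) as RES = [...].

RES = [0xb0, 0xb4, 0x69, 0x69]

t0 = [0x69, 0xb0, 0x69, 0x3d]
t1 = [0x69, 0x69, 0xb0, 0xb4]
t2 = [0xb0, 0xb4, 0x69, 0x69]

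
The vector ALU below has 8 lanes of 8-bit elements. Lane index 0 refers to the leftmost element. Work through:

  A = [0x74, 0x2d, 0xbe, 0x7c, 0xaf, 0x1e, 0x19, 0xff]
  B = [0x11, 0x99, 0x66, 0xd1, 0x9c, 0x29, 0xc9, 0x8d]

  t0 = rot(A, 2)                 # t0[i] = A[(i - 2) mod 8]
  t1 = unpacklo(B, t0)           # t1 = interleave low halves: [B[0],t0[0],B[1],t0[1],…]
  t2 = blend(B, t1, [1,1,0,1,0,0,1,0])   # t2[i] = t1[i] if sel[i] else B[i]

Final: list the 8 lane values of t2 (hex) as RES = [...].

→ t0 |19|ff|74|2d|be|7c|af|1e|
→ t1 |11|19|99|ff|66|74|d1|2d|
→ t2 |11|19|66|ff|9c|29|d1|8d|

RES = [0x11, 0x19, 0x66, 0xff, 0x9c, 0x29, 0xd1, 0x8d]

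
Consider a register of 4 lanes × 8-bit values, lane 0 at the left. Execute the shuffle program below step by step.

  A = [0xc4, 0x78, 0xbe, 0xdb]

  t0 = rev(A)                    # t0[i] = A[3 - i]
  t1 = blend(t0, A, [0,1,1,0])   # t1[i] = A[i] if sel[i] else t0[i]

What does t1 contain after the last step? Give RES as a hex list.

RES = [ 0xdb  0x78  0xbe  0xc4 ]

→ t0 |db|be|78|c4|
→ t1 |db|78|be|c4|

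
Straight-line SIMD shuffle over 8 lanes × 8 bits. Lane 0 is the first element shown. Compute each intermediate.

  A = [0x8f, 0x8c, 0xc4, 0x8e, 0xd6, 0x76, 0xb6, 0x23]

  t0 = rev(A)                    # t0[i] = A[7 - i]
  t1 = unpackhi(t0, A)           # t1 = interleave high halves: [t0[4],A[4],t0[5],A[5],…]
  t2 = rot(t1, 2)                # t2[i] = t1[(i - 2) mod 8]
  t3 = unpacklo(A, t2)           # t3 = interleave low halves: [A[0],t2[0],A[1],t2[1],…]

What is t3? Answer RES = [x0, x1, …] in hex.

  t0: 23 b6 76 d6 8e c4 8c 8f
  t1: 8e d6 c4 76 8c b6 8f 23
  t2: 8f 23 8e d6 c4 76 8c b6
  t3: 8f 8f 8c 23 c4 8e 8e d6

RES = [ 0x8f  0x8f  0x8c  0x23  0xc4  0x8e  0x8e  0xd6 ]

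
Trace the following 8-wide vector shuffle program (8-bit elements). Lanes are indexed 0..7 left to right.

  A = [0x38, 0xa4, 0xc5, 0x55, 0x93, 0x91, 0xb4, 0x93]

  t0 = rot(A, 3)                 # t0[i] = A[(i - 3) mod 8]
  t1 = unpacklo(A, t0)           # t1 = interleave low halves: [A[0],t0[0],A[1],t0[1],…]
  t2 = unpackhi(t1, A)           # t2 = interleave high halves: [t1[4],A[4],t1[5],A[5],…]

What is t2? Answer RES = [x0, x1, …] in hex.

t0 = [0x91, 0xb4, 0x93, 0x38, 0xa4, 0xc5, 0x55, 0x93]
t1 = [0x38, 0x91, 0xa4, 0xb4, 0xc5, 0x93, 0x55, 0x38]
t2 = [0xc5, 0x93, 0x93, 0x91, 0x55, 0xb4, 0x38, 0x93]

RES = [ 0xc5  0x93  0x93  0x91  0x55  0xb4  0x38  0x93 ]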